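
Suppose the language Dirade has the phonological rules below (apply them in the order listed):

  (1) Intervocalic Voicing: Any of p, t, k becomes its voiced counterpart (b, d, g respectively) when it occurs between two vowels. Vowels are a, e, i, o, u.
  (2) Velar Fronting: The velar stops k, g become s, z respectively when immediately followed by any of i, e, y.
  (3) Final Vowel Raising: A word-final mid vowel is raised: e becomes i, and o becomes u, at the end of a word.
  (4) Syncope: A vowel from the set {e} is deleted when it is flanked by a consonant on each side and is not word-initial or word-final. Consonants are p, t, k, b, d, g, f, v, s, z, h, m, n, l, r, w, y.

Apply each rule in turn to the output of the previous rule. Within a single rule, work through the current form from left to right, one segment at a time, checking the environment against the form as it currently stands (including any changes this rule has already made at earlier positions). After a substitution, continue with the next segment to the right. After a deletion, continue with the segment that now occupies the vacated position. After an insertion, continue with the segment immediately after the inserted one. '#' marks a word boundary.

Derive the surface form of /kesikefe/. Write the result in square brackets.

[ssizfi]

(1) Intervocalic Voicing: [kesikefe] → [kesigefe]
(2) Velar Fronting: [kesigefe] → [sesizefe]
(3) Final Vowel Raising: [sesizefe] → [sesizefi]
(4) Syncope: [sesizefi] → [ssizfi]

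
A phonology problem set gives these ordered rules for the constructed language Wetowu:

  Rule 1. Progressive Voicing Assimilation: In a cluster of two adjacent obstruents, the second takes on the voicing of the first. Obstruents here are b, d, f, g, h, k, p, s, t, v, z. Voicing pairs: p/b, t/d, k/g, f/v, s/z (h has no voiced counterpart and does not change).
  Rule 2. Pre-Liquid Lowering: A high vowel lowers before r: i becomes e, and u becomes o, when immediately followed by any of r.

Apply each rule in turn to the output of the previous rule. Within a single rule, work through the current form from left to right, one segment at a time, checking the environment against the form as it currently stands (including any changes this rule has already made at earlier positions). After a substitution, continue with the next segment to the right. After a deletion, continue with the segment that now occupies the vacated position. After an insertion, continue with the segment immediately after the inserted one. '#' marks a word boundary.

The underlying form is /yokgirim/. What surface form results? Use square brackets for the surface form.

Rule 1 Progressive Voicing Assimilation: [yokgirim] → [yokkirim]
Rule 2 Pre-Liquid Lowering: [yokkirim] → [yokkerim]

[yokkerim]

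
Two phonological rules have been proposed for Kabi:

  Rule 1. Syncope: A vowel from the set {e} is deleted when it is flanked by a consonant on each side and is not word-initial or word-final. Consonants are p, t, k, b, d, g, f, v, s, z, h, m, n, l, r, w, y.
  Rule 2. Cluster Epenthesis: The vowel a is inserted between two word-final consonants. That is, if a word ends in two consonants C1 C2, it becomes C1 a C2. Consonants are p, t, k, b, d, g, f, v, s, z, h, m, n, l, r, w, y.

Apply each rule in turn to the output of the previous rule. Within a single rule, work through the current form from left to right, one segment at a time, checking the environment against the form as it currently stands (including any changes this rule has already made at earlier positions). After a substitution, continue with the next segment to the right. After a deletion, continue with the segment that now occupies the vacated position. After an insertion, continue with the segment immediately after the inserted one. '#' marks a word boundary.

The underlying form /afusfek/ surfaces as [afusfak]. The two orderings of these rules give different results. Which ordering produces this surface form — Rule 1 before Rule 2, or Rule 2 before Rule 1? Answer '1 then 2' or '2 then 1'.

Order 1 then 2:
  1 Syncope: [afusfek] → [afusfk]
  2 Cluster Epenthesis: [afusfk] → [afusfak]
  result: [afusfak]
Order 2 then 1:
  2 Cluster Epenthesis: no change — [afusfek]
  1 Syncope: [afusfek] → [afusfk]
  result: [afusfk]

1 then 2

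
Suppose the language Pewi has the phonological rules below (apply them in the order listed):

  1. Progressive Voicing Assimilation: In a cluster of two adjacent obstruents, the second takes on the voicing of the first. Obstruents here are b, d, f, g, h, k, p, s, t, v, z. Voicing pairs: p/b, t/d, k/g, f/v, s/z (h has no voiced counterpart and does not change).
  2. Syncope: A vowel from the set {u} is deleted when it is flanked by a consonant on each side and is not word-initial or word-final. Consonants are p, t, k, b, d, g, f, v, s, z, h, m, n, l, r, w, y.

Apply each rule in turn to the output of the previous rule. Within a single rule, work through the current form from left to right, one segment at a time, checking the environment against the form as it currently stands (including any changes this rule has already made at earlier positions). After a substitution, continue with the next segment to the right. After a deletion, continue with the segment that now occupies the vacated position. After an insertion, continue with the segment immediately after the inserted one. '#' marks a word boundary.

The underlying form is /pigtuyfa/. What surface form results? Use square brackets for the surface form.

[pigdyfa]

1 Progressive Voicing Assimilation: [pigtuyfa] → [pigduyfa]
2 Syncope: [pigduyfa] → [pigdyfa]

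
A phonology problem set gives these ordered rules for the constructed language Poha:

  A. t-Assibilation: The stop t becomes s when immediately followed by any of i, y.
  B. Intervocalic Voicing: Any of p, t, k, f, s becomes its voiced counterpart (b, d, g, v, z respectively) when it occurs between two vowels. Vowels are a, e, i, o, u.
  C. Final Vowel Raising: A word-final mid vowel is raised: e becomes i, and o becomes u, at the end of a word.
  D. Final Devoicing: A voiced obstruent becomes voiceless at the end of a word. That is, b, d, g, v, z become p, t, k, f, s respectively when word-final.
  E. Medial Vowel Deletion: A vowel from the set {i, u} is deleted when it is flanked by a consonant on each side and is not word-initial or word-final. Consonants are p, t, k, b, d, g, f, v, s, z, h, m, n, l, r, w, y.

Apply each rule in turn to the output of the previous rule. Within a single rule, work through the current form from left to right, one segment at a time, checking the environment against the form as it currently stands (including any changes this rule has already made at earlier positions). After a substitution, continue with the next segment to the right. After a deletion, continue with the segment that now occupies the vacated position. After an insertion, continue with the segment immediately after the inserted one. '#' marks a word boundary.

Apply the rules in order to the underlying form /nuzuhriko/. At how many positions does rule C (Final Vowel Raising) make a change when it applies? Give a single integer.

A t-Assibilation: no change — [nuzuhriko]
B Intervocalic Voicing: [nuzuhriko] → [nuzuhrigo]
C Final Vowel Raising: [nuzuhrigo] → [nuzuhrigu]
D Final Devoicing: no change — [nuzuhrigu]
E Medial Vowel Deletion: [nuzuhrigu] → [nzhrgu]
Rule C changed 1 position(s).

1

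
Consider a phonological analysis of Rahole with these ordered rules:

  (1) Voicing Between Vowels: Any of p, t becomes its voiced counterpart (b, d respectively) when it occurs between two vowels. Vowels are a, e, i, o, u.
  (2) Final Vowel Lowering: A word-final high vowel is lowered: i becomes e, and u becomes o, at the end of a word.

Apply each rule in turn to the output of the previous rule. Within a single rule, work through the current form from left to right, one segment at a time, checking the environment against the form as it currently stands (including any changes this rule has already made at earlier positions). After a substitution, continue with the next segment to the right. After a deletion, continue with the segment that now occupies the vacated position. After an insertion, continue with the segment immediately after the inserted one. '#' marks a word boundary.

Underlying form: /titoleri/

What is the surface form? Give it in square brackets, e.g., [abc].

(1) Voicing Between Vowels: [titoleri] → [tidoleri]
(2) Final Vowel Lowering: [tidoleri] → [tidolere]

[tidolere]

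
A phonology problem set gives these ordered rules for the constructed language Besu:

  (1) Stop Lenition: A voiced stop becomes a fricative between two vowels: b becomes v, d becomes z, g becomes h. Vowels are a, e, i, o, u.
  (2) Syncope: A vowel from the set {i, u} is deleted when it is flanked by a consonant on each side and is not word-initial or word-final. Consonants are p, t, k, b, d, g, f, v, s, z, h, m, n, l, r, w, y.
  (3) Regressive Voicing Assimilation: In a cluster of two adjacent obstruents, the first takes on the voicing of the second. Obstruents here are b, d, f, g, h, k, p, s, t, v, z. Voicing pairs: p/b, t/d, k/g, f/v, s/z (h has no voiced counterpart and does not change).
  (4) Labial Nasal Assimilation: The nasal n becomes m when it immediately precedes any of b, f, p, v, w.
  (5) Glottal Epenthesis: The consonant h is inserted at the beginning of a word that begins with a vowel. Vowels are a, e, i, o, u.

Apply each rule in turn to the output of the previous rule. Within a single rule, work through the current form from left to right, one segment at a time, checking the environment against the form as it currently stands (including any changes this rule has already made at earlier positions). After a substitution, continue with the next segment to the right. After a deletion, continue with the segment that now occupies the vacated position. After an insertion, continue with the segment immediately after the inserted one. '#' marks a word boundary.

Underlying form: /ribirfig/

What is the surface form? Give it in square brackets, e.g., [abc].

(1) Stop Lenition: [ribirfig] → [rivirfig]
(2) Syncope: [rivirfig] → [rvrfg]
(3) Regressive Voicing Assimilation: [rvrfg] → [rvrvg]
(4) Labial Nasal Assimilation: no change — [rvrvg]
(5) Glottal Epenthesis: no change — [rvrvg]

[rvrvg]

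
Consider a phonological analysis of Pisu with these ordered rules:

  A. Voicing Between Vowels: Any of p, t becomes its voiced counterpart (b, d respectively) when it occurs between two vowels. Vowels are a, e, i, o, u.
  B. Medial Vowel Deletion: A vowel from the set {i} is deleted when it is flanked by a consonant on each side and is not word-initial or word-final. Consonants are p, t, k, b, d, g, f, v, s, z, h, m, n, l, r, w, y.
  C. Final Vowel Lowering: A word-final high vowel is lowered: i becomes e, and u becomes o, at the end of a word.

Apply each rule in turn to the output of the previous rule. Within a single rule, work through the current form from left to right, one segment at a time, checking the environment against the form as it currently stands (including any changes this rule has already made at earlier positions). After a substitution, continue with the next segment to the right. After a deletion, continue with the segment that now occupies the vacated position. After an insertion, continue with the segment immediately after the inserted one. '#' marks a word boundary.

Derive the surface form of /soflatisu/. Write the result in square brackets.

A Voicing Between Vowels: [soflatisu] → [sofladisu]
B Medial Vowel Deletion: [sofladisu] → [sofladsu]
C Final Vowel Lowering: [sofladsu] → [sofladso]

[sofladso]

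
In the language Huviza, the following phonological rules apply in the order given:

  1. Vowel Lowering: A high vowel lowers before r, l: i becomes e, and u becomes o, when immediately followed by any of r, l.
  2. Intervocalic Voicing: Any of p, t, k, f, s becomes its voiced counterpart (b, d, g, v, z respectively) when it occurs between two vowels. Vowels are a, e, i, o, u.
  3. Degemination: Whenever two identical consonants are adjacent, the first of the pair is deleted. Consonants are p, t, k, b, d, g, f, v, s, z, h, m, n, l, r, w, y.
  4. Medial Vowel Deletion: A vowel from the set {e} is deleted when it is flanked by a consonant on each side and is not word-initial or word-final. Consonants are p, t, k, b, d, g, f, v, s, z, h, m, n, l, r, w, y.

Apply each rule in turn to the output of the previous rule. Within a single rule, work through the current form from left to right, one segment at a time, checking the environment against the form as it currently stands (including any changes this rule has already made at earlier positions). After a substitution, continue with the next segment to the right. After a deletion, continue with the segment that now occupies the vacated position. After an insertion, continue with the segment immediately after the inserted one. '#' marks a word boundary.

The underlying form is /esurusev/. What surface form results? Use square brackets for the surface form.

[ezoruzv]

1 Vowel Lowering: [esurusev] → [esorusev]
2 Intervocalic Voicing: [esorusev] → [ezoruzev]
3 Degemination: no change — [ezoruzev]
4 Medial Vowel Deletion: [ezoruzev] → [ezoruzv]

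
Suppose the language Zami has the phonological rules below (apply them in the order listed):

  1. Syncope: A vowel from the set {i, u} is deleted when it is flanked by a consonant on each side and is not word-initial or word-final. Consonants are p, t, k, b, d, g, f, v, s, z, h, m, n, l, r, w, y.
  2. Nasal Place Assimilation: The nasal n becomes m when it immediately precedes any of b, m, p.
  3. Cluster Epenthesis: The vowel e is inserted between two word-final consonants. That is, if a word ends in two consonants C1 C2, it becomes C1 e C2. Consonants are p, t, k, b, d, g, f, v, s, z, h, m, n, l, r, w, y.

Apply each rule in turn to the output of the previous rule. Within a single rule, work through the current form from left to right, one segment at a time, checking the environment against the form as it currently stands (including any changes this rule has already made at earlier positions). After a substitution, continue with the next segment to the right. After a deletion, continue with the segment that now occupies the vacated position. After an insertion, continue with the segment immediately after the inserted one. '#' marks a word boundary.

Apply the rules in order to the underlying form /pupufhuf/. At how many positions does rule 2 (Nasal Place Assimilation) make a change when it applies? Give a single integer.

1 Syncope: [pupufhuf] → [ppfhf]
2 Nasal Place Assimilation: no change — [ppfhf]
3 Cluster Epenthesis: [ppfhf] → [ppfhef]
Rule 2 changed 0 position(s).

0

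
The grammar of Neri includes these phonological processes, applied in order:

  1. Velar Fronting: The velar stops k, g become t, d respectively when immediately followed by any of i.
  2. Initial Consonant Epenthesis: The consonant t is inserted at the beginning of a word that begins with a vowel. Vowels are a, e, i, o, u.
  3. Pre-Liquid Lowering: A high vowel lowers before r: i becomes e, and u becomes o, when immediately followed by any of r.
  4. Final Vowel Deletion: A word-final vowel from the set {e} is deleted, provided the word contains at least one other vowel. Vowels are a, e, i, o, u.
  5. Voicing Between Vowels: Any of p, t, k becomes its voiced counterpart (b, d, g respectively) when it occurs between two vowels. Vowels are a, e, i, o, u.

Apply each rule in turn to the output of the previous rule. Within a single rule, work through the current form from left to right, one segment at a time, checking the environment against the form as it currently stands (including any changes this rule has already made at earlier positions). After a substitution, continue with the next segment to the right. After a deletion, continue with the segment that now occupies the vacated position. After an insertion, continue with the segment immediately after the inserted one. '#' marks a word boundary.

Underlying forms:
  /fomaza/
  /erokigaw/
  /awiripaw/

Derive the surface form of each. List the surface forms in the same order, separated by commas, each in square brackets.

[fomaza], [terodigaw], [taweribaw]

/fomaza/:
  1 Velar Fronting: no change — [fomaza]
  2 Initial Consonant Epenthesis: no change — [fomaza]
  3 Pre-Liquid Lowering: no change — [fomaza]
  4 Final Vowel Deletion: no change — [fomaza]
  5 Voicing Between Vowels: no change — [fomaza]
/erokigaw/:
  1 Velar Fronting: [erokigaw] → [erotigaw]
  2 Initial Consonant Epenthesis: [erotigaw] → [terotigaw]
  3 Pre-Liquid Lowering: no change — [terotigaw]
  4 Final Vowel Deletion: no change — [terotigaw]
  5 Voicing Between Vowels: [terotigaw] → [terodigaw]
/awiripaw/:
  1 Velar Fronting: no change — [awiripaw]
  2 Initial Consonant Epenthesis: [awiripaw] → [tawiripaw]
  3 Pre-Liquid Lowering: [tawiripaw] → [taweripaw]
  4 Final Vowel Deletion: no change — [taweripaw]
  5 Voicing Between Vowels: [taweripaw] → [taweribaw]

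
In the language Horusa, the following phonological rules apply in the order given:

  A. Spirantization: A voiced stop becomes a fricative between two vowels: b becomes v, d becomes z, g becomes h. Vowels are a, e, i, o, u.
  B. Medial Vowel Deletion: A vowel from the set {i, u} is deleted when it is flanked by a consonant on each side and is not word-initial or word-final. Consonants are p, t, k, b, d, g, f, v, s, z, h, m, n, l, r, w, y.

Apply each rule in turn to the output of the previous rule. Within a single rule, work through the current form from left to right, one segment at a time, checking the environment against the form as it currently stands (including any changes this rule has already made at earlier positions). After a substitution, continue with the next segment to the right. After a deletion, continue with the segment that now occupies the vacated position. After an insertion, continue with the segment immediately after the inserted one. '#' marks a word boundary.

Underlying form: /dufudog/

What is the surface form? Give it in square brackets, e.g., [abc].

A Spirantization: [dufudog] → [dufuzog]
B Medial Vowel Deletion: [dufuzog] → [dfzog]

[dfzog]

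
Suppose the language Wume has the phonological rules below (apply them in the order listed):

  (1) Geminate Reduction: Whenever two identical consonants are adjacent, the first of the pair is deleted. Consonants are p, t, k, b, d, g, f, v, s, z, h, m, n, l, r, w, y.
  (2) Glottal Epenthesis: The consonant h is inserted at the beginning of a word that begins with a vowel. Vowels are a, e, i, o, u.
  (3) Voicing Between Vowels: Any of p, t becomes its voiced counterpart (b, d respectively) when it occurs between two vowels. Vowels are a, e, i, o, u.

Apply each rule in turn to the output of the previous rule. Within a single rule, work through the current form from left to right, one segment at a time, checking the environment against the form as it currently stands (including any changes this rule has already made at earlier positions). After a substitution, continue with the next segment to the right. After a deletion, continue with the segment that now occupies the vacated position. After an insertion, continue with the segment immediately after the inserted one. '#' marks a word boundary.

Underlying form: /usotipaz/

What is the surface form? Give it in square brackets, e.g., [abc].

[husodibaz]

(1) Geminate Reduction: no change — [usotipaz]
(2) Glottal Epenthesis: [usotipaz] → [husotipaz]
(3) Voicing Between Vowels: [husotipaz] → [husodibaz]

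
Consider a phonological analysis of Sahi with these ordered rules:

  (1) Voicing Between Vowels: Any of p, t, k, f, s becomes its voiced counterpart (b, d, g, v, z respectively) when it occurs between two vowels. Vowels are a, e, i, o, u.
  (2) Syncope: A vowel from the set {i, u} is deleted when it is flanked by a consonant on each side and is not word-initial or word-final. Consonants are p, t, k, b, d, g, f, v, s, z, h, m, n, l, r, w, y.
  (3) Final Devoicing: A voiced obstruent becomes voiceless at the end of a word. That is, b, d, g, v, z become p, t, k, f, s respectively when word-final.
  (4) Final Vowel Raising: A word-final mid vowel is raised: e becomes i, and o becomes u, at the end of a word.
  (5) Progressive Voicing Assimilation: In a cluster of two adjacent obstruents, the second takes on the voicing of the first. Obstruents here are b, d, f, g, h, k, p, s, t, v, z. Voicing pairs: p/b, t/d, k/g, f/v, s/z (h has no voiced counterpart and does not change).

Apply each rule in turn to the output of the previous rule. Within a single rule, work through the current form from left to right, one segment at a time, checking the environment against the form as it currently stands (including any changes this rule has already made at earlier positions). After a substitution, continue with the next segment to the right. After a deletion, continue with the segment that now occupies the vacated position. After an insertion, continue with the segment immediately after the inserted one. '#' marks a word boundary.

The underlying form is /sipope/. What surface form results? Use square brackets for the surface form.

[spobi]

(1) Voicing Between Vowels: [sipope] → [sibobe]
(2) Syncope: [sibobe] → [sbobe]
(3) Final Devoicing: no change — [sbobe]
(4) Final Vowel Raising: [sbobe] → [sbobi]
(5) Progressive Voicing Assimilation: [sbobi] → [spobi]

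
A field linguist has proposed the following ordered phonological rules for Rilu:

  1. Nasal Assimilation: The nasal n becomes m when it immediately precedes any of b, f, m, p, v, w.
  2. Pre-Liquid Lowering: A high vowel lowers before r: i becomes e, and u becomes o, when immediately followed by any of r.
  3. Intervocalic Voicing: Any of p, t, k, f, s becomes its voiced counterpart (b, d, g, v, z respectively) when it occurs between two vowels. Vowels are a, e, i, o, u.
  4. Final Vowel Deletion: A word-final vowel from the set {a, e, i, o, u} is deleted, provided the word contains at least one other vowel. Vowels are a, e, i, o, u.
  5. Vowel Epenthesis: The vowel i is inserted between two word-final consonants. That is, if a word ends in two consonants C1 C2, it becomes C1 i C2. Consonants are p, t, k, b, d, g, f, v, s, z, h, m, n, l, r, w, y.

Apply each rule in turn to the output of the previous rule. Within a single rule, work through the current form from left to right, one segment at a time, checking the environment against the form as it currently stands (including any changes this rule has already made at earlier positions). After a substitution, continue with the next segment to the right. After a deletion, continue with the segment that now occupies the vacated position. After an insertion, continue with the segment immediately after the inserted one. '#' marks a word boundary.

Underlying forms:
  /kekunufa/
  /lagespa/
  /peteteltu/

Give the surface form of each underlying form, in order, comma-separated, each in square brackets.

/kekunufa/:
  1 Nasal Assimilation: no change — [kekunufa]
  2 Pre-Liquid Lowering: no change — [kekunufa]
  3 Intervocalic Voicing: [kekunufa] → [kegunuva]
  4 Final Vowel Deletion: [kegunuva] → [kegunuv]
  5 Vowel Epenthesis: no change — [kegunuv]
/lagespa/:
  1 Nasal Assimilation: no change — [lagespa]
  2 Pre-Liquid Lowering: no change — [lagespa]
  3 Intervocalic Voicing: no change — [lagespa]
  4 Final Vowel Deletion: [lagespa] → [lagesp]
  5 Vowel Epenthesis: [lagesp] → [lagesip]
/peteteltu/:
  1 Nasal Assimilation: no change — [peteteltu]
  2 Pre-Liquid Lowering: no change — [peteteltu]
  3 Intervocalic Voicing: [peteteltu] → [pededeltu]
  4 Final Vowel Deletion: [pededeltu] → [pededelt]
  5 Vowel Epenthesis: [pededelt] → [pededelit]

[kegunuv], [lagesip], [pededelit]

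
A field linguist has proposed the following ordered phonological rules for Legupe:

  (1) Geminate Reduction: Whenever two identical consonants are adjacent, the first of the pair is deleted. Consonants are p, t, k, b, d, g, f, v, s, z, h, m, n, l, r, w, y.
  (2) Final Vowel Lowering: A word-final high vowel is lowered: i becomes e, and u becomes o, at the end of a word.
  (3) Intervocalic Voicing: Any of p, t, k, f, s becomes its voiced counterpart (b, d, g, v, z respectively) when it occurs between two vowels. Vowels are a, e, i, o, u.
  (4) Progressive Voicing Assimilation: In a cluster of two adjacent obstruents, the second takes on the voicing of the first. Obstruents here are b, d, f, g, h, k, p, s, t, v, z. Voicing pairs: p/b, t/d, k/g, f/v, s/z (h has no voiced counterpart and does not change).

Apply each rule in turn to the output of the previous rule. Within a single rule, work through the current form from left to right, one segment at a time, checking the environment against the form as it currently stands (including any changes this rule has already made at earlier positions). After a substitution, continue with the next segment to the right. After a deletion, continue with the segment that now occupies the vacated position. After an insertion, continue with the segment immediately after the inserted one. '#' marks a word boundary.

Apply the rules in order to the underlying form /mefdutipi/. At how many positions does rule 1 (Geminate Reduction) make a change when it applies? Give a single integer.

(1) Geminate Reduction: no change — [mefdutipi]
(2) Final Vowel Lowering: [mefdutipi] → [mefdutipe]
(3) Intervocalic Voicing: [mefdutipe] → [mefdudibe]
(4) Progressive Voicing Assimilation: [mefdudibe] → [meftudibe]
Rule 1 changed 0 position(s).

0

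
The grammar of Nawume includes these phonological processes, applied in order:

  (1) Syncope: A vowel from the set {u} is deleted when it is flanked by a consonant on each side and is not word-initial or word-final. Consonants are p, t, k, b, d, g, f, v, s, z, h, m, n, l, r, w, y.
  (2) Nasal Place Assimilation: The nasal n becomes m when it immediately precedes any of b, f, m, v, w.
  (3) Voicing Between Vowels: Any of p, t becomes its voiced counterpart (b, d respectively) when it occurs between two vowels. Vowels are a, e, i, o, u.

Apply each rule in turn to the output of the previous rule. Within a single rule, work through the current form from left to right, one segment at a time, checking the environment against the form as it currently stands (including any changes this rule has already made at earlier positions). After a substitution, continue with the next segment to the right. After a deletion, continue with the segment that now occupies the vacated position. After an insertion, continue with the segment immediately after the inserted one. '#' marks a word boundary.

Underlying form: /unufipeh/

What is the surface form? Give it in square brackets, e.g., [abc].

(1) Syncope: [unufipeh] → [unfipeh]
(2) Nasal Place Assimilation: [unfipeh] → [umfipeh]
(3) Voicing Between Vowels: [umfipeh] → [umfibeh]

[umfibeh]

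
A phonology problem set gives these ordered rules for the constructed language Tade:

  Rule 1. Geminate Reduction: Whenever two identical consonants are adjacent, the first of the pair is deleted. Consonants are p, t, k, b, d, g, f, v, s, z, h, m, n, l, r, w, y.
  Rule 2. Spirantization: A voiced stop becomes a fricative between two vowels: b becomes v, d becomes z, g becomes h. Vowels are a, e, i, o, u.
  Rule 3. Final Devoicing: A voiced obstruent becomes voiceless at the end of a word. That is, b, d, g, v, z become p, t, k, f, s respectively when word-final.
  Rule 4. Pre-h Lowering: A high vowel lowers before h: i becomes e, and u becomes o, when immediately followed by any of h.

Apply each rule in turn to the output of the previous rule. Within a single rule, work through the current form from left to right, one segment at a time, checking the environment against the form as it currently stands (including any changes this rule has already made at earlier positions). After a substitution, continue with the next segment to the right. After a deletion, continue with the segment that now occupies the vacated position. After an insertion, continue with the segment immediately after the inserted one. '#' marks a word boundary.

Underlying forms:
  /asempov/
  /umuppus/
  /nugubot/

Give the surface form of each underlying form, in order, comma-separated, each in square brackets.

/asempov/:
  Rule 1 Geminate Reduction: no change — [asempov]
  Rule 2 Spirantization: no change — [asempov]
  Rule 3 Final Devoicing: [asempov] → [asempof]
  Rule 4 Pre-h Lowering: no change — [asempof]
/umuppus/:
  Rule 1 Geminate Reduction: [umuppus] → [umupus]
  Rule 2 Spirantization: no change — [umupus]
  Rule 3 Final Devoicing: no change — [umupus]
  Rule 4 Pre-h Lowering: no change — [umupus]
/nugubot/:
  Rule 1 Geminate Reduction: no change — [nugubot]
  Rule 2 Spirantization: [nugubot] → [nuhuvot]
  Rule 3 Final Devoicing: no change — [nuhuvot]
  Rule 4 Pre-h Lowering: [nuhuvot] → [nohuvot]

[asempof], [umupus], [nohuvot]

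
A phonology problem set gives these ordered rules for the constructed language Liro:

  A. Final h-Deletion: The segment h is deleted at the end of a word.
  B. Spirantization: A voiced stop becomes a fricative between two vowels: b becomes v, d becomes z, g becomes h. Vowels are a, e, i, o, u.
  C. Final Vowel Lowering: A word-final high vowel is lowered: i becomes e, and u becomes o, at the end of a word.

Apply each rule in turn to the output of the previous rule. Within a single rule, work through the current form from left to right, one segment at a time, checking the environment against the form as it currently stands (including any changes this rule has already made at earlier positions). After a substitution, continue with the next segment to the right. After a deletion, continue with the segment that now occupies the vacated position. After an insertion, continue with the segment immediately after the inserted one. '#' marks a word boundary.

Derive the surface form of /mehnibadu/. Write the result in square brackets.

A Final h-Deletion: no change — [mehnibadu]
B Spirantization: [mehnibadu] → [mehnivazu]
C Final Vowel Lowering: [mehnivazu] → [mehnivazo]

[mehnivazo]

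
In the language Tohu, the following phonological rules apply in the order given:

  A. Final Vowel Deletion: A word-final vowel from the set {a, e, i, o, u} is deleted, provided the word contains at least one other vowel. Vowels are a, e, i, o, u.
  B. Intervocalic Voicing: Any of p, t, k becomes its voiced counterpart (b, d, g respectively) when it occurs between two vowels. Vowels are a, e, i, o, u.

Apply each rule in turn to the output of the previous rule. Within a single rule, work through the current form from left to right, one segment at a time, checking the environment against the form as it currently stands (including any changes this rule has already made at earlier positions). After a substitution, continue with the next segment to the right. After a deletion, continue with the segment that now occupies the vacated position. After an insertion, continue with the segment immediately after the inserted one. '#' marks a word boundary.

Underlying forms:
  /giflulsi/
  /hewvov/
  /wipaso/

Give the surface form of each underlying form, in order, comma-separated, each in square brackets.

/giflulsi/:
  A Final Vowel Deletion: [giflulsi] → [gifluls]
  B Intervocalic Voicing: no change — [gifluls]
/hewvov/:
  A Final Vowel Deletion: no change — [hewvov]
  B Intervocalic Voicing: no change — [hewvov]
/wipaso/:
  A Final Vowel Deletion: [wipaso] → [wipas]
  B Intervocalic Voicing: [wipas] → [wibas]

[gifluls], [hewvov], [wibas]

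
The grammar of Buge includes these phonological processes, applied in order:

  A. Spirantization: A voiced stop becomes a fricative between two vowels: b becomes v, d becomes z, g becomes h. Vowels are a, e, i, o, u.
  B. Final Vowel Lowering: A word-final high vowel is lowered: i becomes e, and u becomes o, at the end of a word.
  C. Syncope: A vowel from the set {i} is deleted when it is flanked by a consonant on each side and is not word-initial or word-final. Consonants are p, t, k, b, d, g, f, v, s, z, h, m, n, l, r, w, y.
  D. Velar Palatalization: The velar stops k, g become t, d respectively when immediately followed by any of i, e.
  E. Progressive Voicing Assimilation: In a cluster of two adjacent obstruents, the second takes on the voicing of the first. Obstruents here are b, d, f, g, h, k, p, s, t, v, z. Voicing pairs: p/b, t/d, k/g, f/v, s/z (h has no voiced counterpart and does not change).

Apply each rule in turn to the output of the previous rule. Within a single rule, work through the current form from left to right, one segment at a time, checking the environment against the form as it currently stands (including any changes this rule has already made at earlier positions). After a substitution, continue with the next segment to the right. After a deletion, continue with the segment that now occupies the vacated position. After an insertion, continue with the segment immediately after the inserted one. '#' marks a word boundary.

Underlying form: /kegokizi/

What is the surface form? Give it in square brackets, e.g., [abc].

[tehokse]

A Spirantization: [kegokizi] → [kehokizi]
B Final Vowel Lowering: [kehokizi] → [kehokize]
C Syncope: [kehokize] → [kehokze]
D Velar Palatalization: [kehokze] → [tehokze]
E Progressive Voicing Assimilation: [tehokze] → [tehokse]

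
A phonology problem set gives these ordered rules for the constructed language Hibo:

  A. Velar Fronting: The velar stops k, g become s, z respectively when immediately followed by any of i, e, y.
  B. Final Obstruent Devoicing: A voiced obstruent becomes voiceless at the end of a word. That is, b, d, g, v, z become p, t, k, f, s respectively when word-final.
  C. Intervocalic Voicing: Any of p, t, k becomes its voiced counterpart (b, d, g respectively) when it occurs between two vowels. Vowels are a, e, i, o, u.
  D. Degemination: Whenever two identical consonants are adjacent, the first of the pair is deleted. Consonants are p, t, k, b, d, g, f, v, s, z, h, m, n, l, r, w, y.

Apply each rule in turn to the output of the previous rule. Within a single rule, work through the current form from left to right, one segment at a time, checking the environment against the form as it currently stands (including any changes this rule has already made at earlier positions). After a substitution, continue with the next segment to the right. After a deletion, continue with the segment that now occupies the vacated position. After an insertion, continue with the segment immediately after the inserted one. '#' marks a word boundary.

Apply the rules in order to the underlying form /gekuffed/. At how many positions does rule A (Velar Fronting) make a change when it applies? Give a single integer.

1

A Velar Fronting: [gekuffed] → [zekuffed]
B Final Obstruent Devoicing: [zekuffed] → [zekuffet]
C Intervocalic Voicing: [zekuffet] → [zeguffet]
D Degemination: [zeguffet] → [zegufet]
Rule A changed 1 position(s).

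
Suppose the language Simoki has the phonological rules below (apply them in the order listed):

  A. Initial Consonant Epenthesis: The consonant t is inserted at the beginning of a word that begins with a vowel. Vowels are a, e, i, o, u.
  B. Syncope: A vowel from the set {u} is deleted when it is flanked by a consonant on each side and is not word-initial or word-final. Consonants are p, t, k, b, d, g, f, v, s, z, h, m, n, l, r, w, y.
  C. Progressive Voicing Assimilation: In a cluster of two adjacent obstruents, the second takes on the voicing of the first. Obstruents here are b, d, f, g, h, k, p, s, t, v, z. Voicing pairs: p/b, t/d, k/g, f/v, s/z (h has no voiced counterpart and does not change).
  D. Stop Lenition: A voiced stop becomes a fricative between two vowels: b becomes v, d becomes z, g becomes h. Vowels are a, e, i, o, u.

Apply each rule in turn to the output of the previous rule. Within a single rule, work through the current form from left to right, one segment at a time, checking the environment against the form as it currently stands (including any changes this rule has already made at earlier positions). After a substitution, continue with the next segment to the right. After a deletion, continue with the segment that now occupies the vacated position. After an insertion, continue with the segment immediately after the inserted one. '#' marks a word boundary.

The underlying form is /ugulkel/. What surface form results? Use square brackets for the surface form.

A Initial Consonant Epenthesis: [ugulkel] → [tugulkel]
B Syncope: [tugulkel] → [tglkel]
C Progressive Voicing Assimilation: [tglkel] → [tklkel]
D Stop Lenition: no change — [tklkel]

[tklkel]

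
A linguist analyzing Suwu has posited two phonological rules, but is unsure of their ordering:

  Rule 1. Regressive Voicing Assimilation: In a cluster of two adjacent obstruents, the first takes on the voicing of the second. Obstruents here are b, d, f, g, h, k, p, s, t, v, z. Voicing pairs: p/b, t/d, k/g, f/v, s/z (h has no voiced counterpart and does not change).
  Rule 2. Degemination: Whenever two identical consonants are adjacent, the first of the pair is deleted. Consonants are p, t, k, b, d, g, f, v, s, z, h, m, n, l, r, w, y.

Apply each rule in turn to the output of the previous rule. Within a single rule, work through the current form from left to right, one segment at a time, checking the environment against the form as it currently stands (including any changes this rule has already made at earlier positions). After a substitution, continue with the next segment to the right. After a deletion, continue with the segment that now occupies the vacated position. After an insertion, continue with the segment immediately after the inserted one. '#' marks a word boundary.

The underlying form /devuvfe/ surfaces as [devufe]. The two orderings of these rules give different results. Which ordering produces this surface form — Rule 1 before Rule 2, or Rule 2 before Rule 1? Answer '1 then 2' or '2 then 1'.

1 then 2

Order 1 then 2:
  1 Regressive Voicing Assimilation: [devuvfe] → [devuffe]
  2 Degemination: [devuffe] → [devufe]
  result: [devufe]
Order 2 then 1:
  2 Degemination: no change — [devuvfe]
  1 Regressive Voicing Assimilation: [devuvfe] → [devuffe]
  result: [devuffe]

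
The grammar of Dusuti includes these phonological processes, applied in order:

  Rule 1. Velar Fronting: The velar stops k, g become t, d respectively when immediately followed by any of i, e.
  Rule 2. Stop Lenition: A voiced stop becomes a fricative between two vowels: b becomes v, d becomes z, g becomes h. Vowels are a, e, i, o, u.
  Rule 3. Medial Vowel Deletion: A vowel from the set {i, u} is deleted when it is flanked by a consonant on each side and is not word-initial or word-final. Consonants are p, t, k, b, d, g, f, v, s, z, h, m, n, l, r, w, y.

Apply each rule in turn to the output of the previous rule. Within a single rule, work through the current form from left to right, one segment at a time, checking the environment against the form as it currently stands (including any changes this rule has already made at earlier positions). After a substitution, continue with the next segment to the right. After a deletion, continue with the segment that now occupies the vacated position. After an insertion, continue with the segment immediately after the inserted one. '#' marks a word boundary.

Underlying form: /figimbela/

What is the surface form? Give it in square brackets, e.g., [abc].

Rule 1 Velar Fronting: [figimbela] → [fidimbela]
Rule 2 Stop Lenition: [fidimbela] → [fizimbela]
Rule 3 Medial Vowel Deletion: [fizimbela] → [fzmbela]

[fzmbela]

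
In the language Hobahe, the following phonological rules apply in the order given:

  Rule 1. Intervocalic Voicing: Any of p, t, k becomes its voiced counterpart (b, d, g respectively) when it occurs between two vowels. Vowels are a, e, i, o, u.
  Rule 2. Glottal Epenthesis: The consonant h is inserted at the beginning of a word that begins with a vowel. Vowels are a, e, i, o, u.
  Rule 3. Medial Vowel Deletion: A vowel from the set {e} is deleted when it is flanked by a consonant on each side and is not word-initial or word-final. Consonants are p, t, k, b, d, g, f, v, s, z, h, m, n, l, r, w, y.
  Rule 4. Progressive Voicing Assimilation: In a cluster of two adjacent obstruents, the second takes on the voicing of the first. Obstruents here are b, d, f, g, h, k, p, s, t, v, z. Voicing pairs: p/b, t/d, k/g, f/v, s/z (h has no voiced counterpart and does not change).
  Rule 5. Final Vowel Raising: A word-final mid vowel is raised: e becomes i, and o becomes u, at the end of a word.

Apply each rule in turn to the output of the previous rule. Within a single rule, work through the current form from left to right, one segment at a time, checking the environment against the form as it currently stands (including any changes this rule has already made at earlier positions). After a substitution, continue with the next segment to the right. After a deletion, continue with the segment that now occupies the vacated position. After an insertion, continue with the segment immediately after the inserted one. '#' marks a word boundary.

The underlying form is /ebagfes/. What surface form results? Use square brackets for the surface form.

[hpagvz]

Rule 1 Intervocalic Voicing: no change — [ebagfes]
Rule 2 Glottal Epenthesis: [ebagfes] → [hebagfes]
Rule 3 Medial Vowel Deletion: [hebagfes] → [hbagfs]
Rule 4 Progressive Voicing Assimilation: [hbagfs] → [hpagvz]
Rule 5 Final Vowel Raising: no change — [hpagvz]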